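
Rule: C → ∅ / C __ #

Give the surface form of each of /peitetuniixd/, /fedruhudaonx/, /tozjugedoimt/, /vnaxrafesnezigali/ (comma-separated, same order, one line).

peitetuniix, fedruhudaon, tozjugedoim, vnaxrafesnezigali

/peitetuniixd/: /d/ is the second consonant of a word-final cluster /xd/, so it deletes. → [peitetuniix].
/fedruhudaonx/: /x/ is the second consonant of a word-final cluster /nx/, so it deletes. → [fedruhudaon].
/tozjugedoimt/: /t/ is the second consonant of a word-final cluster /mt/, so it deletes. → [tozjugedoim].
/vnaxrafesnezigali/: the rule's environment is not met; surfaces unchanged as [vnaxrafesnezigali].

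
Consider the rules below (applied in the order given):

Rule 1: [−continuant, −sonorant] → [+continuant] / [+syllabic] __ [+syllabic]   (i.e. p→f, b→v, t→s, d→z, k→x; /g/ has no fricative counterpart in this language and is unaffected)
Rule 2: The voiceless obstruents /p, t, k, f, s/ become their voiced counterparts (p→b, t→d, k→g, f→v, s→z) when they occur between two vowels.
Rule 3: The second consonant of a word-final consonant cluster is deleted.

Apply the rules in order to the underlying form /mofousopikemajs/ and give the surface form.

movouzovixemaj

Rule 1 (intervocalic spirantization): /p/ is a stop between vowels /o/ and /i/, so it spirantizes to the fricative [f]. /k/ is a stop between vowels /i/ and /e/, so it spirantizes to the fricative [x]. /mofousopikemajs/ → mofousofixemajs.
Rule 2 (intervocalic voicing): /f/ is a voiceless obstruent between vowels /o/ and /o/, so it voices to [v]. /s/ is a voiceless obstruent between vowels /u/ and /o/, so it voices to [z]. /f/ is a voiceless obstruent between vowels /o/ and /i/, so it voices to [v]. /mofousofixemajs/ → movouzovixemajs.
Rule 3 (final cluster simplification): /s/ is the second consonant of a word-final cluster /js/, so it deletes. /movouzovixemajs/ → movouzovixemaj.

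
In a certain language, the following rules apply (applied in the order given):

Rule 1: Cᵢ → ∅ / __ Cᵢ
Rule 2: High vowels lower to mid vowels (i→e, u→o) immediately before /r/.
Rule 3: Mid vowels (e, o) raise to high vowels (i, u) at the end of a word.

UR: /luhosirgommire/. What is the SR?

luhosergomeri

Rule 1 (degemination): /mm/ is a geminate; the first /m/ deletes. /luhosirgommire/ → luhosirgomire.
Rule 2 (pre-rhotic lowering): /i/ is a high vowel immediately before /r/, so it lowers to [e]. /i/ is a high vowel immediately before /r/, so it lowers to [e]. /luhosirgomire/ → luhosergomere.
Rule 3 (final vowel raising): /e/ is a mid vowel in word-final position, so it raises to [i]. /luhosergomere/ → luhosergomeri.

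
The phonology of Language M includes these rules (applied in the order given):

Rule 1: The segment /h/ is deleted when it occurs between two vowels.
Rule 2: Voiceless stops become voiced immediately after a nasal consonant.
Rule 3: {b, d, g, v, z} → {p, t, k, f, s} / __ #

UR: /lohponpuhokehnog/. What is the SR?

lohponbuokehnok

Rule 1 (intervocalic h-deletion): /h/ occurs between vowels /u/ and /o/, so it deletes. /lohponpuhokehnog/ → lohponpuokehnog.
Rule 2 (post-nasal voicing): /p/ is a voiceless stop immediately after the nasal /n/, so it voices to [b]. /lohponpuokehnog/ → lohponbuokehnog.
Rule 3 (final devoicing): /g/ is a voiced obstruent in word-final position, so it devoices to [k]. /lohponbuokehnog/ → lohponbuokehnok.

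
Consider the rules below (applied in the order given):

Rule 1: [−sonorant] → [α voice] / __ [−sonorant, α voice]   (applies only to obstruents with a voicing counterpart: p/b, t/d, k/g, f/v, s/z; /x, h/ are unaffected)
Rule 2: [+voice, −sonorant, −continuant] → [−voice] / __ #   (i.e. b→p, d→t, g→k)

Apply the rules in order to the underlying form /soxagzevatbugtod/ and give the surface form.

soxagzevadbuktot

Rule 1 (regressive voicing assimilation): /t/ precedes the voiced obstruent /b/, so it voices to [d] by assimilation. /g/ precedes the voiceless obstruent /t/, so it devoices to [k] by assimilation. /soxagzevatbugtod/ → soxagzevadbuktod.
Rule 2 (final devoicing): /d/ is a voiced stop in word-final position, so it devoices to [t]. /soxagzevadbuktod/ → soxagzevadbuktot.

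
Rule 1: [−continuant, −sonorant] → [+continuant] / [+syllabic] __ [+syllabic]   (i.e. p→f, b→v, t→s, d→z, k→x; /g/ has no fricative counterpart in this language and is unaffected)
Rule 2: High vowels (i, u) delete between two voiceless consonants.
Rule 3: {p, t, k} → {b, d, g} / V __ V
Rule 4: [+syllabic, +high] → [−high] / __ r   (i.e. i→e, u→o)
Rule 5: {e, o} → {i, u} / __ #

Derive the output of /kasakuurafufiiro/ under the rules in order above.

kasaxuoraffieru

Rule 1 (intervocalic spirantization): /k/ is a stop between vowels /a/ and /u/, so it spirantizes to the fricative [x]. /kasakuurafufiiro/ → kasaxuurafufiiro.
Rule 2 (high vowel syncope): /u/ is a high vowel flanked by voiceless consonants /f/ and /f/, so it deletes. /kasaxuurafufiiro/ → kasaxuuraffiiro.
Rule 3 (intervocalic voicing): no segment meets the environment; /kasaxuuraffiiro/ is unchanged.
Rule 4 (pre-rhotic lowering): /u/ is a high vowel immediately before /r/, so it lowers to [o]. /i/ is a high vowel immediately before /r/, so it lowers to [e]. /kasaxuuraffiiro/ → kasaxuoraffiero.
Rule 5 (final vowel raising): /o/ is a mid vowel in word-final position, so it raises to [u]. /kasaxuoraffiero/ → kasaxuoraffieru.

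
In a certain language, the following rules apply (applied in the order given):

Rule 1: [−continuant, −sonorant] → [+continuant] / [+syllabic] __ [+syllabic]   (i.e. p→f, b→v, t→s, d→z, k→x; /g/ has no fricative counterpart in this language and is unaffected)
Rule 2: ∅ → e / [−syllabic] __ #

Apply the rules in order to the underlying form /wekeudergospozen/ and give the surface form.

Rule 1 (intervocalic spirantization): /k/ is a stop between vowels /e/ and /e/, so it spirantizes to the fricative [x]. /d/ is a stop between vowels /u/ and /e/, so it spirantizes to the fricative [z]. /wekeudergospozen/ → wexeuzergospozen.
Rule 2 (final e-epenthesis): the form ends in the consonant /n/, so [e] is inserted word-finally. /wexeuzergospozen/ → wexeuzergospozene.

wexeuzergospozene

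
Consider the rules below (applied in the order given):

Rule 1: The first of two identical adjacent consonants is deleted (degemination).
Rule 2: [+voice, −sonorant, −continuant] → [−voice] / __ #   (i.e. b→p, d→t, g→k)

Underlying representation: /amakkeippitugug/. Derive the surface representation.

Rule 1 (degemination): /kk/ is a geminate; the first /k/ deletes. /pp/ is a geminate; the first /p/ deletes. /amakkeippitugug/ → amakeipitugug.
Rule 2 (final devoicing): /g/ is a voiced stop in word-final position, so it devoices to [k]. /amakeipitugug/ → amakeipituguk.

amakeipituguk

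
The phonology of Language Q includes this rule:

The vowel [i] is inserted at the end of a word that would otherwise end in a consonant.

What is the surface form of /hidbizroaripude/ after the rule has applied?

hidbizroaripude

No segment of /hidbizroaripude/ meets the structural description of the rule, so the form surfaces unchanged.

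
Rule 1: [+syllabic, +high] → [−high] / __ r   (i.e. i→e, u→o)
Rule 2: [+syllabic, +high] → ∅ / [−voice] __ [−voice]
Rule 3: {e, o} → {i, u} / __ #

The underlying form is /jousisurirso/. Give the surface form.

Rule 1 (pre-rhotic lowering): /u/ is a high vowel immediately before /r/, so it lowers to [o]. /i/ is a high vowel immediately before /r/, so it lowers to [e]. /jousisurirso/ → jousisorerso.
Rule 2 (high vowel syncope): /i/ is a high vowel flanked by voiceless consonants /s/ and /s/, so it deletes. /jousisorerso/ → joussorerso.
Rule 3 (final vowel raising): /o/ is a mid vowel in word-final position, so it raises to [u]. /joussorerso/ → joussorersu.

joussorersu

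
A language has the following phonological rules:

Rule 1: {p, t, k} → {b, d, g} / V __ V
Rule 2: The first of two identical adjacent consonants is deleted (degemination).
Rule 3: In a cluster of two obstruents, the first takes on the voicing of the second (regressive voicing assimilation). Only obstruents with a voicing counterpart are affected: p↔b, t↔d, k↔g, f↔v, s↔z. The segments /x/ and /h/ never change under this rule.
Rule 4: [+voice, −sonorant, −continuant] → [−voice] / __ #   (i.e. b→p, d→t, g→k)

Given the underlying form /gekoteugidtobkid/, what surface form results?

Rule 1 (intervocalic voicing): /k/ is a voiceless stop between vowels /e/ and /o/, so it voices to [g]. /t/ is a voiceless stop between vowels /o/ and /e/, so it voices to [d]. /gekoteugidtobkid/ → gegodeugidtobkid.
Rule 2 (degemination): no segment meets the environment; /gegodeugidtobkid/ is unchanged.
Rule 3 (regressive voicing assimilation): /d/ precedes the voiceless obstruent /t/, so it devoices to [t] by assimilation. /b/ precedes the voiceless obstruent /k/, so it devoices to [p] by assimilation. /gegodeugidtobkid/ → gegodeugittopkid.
Rule 4 (final devoicing): /d/ is a voiced stop in word-final position, so it devoices to [t]. /gegodeugittopkid/ → gegodeugittopkit.

gegodeugittopkit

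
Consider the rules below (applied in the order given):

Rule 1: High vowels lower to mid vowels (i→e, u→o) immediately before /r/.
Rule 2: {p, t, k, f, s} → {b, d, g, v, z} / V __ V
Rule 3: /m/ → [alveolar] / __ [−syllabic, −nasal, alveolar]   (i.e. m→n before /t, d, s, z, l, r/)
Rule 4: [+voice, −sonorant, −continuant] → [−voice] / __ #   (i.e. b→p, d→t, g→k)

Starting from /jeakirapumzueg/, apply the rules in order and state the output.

jeagerabunzuek

Rule 1 (pre-rhotic lowering): /i/ is a high vowel immediately before /r/, so it lowers to [e]. /jeakirapumzueg/ → jeakerapumzueg.
Rule 2 (intervocalic voicing): /k/ is a voiceless obstruent between vowels /a/ and /e/, so it voices to [g]. /p/ is a voiceless obstruent between vowels /a/ and /u/, so it voices to [b]. /jeakerapumzueg/ → jeagerabumzueg.
Rule 3 (nasal place assimilation): /m/ precedes the alveolar consonant /z/, so it assimilates in place to [n]. /jeagerabumzueg/ → jeagerabunzueg.
Rule 4 (final devoicing): /g/ is a voiced stop in word-final position, so it devoices to [k]. /jeagerabunzueg/ → jeagerabunzuek.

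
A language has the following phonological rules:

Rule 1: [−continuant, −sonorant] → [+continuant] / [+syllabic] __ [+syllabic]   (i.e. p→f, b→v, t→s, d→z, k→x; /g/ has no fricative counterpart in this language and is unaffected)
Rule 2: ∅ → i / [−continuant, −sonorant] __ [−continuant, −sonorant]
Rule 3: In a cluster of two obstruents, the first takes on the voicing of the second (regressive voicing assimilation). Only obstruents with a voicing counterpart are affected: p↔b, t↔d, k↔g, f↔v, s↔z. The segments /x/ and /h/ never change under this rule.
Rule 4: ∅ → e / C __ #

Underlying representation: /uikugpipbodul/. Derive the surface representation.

uixugipipibozule

Rule 1 (intervocalic spirantization): /k/ is a stop between vowels /i/ and /u/, so it spirantizes to the fricative [x]. /d/ is a stop between vowels /o/ and /u/, so it spirantizes to the fricative [z]. /uikugpipbodul/ → uixugpipbozul.
Rule 2 (stop-cluster i-epenthesis): /g/ and /p/ form a stop–stop cluster, so [i] is inserted between them. /p/ and /b/ form a stop–stop cluster, so [i] is inserted between them. /uixugpipbozul/ → uixugipipibozul.
Rule 3 (regressive voicing assimilation): no segment meets the environment; /uixugipipibozul/ is unchanged.
Rule 4 (final e-epenthesis): the form ends in the consonant /l/, so [e] is inserted word-finally. /uixugipipibozul/ → uixugipipibozule.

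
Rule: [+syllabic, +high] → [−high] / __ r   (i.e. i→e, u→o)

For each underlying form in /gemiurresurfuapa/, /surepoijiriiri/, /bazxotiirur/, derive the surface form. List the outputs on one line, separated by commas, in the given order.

/gemiurresurfuapa/: /u/ is a high vowel immediately before /r/, so it lowers to [o]. /u/ is a high vowel immediately before /r/, so it lowers to [o]. → [gemiorresorfuapa].
/surepoijiriiri/: /u/ is a high vowel immediately before /r/, so it lowers to [o]. /i/ is a high vowel immediately before /r/, so it lowers to [e]. /i/ is a high vowel immediately before /r/, so it lowers to [e]. → [sorepoijerieri].
/bazxotiirur/: /i/ is a high vowel immediately before /r/, so it lowers to [e]. /u/ is a high vowel immediately before /r/, so it lowers to [o]. → [bazxotieror].

gemiorresorfuapa, sorepoijerieri, bazxotieror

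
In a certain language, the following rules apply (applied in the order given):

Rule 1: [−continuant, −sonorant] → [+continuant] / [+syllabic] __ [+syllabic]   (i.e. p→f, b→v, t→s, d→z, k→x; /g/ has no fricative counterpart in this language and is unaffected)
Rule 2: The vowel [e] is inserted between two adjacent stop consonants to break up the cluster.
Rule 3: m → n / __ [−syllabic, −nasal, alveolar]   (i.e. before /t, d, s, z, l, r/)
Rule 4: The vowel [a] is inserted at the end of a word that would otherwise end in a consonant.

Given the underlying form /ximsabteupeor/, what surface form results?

xinsabeteufeora

Rule 1 (intervocalic spirantization): /p/ is a stop between vowels /u/ and /e/, so it spirantizes to the fricative [f]. /ximsabteupeor/ → ximsabteufeor.
Rule 2 (stop-cluster e-epenthesis): /b/ and /t/ form a stop–stop cluster, so [e] is inserted between them. /ximsabteufeor/ → ximsabeteufeor.
Rule 3 (nasal place assimilation): /m/ precedes the alveolar consonant /s/, so it assimilates in place to [n]. /ximsabeteufeor/ → xinsabeteufeor.
Rule 4 (final a-epenthesis): the form ends in the consonant /r/, so [a] is inserted word-finally. /xinsabeteufeor/ → xinsabeteufeora.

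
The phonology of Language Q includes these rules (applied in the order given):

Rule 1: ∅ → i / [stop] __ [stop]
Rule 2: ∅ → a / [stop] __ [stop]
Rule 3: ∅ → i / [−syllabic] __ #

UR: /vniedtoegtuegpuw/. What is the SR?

vnieditoegituegipuwi

Rule 1 (stop-cluster i-epenthesis): /d/ and /t/ form a stop–stop cluster, so [i] is inserted between them. /g/ and /t/ form a stop–stop cluster, so [i] is inserted between them. /g/ and /p/ form a stop–stop cluster, so [i] is inserted between them. /vniedtoegtuegpuw/ → vnieditoegituegipuw.
Rule 2 (stop-cluster a-epenthesis): no segment meets the environment; /vnieditoegituegipuw/ is unchanged.
Rule 3 (final i-epenthesis): the form ends in the consonant /w/, so [i] is inserted word-finally. /vnieditoegituegipuw/ → vnieditoegituegipuwi.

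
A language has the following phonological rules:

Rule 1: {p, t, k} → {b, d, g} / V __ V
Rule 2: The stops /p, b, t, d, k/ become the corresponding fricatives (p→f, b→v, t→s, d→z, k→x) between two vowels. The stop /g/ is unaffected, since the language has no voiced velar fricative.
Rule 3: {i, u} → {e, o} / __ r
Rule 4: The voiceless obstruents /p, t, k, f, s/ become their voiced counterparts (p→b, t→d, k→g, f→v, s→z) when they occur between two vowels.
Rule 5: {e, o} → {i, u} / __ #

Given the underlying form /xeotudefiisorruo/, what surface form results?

Rule 1 (intervocalic voicing): /t/ is a voiceless stop between vowels /o/ and /u/, so it voices to [d]. /xeotudefiisorruo/ → xeodudefiisorruo.
Rule 2 (intervocalic spirantization): /d/ is a stop between vowels /o/ and /u/, so it spirantizes to the fricative [z]. /d/ is a stop between vowels /u/ and /e/, so it spirantizes to the fricative [z]. /xeodudefiisorruo/ → xeozuzefiisorruo.
Rule 3 (pre-rhotic lowering): no segment meets the environment; /xeozuzefiisorruo/ is unchanged.
Rule 4 (intervocalic voicing): /f/ is a voiceless obstruent between vowels /e/ and /i/, so it voices to [v]. /s/ is a voiceless obstruent between vowels /i/ and /o/, so it voices to [z]. /xeozuzefiisorruo/ → xeozuzeviizorruo.
Rule 5 (final vowel raising): /o/ is a mid vowel in word-final position, so it raises to [u]. /xeozuzeviizorruo/ → xeozuzeviizorruu.

xeozuzeviizorruu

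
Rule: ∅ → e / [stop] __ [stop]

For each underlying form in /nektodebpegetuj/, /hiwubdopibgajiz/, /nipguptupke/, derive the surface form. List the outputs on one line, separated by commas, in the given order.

neketodebepegetuj, hiwubedopibegajiz, nipegupetupeke

/nektodebpegetuj/: /k/ and /t/ form a stop–stop cluster, so [e] is inserted between them. /b/ and /p/ form a stop–stop cluster, so [e] is inserted between them. → [neketodebepegetuj].
/hiwubdopibgajiz/: /b/ and /d/ form a stop–stop cluster, so [e] is inserted between them. /b/ and /g/ form a stop–stop cluster, so [e] is inserted between them. → [hiwubedopibegajiz].
/nipguptupke/: /p/ and /g/ form a stop–stop cluster, so [e] is inserted between them. /p/ and /t/ form a stop–stop cluster, so [e] is inserted between them. /p/ and /k/ form a stop–stop cluster, so [e] is inserted between them. → [nipegupetupeke].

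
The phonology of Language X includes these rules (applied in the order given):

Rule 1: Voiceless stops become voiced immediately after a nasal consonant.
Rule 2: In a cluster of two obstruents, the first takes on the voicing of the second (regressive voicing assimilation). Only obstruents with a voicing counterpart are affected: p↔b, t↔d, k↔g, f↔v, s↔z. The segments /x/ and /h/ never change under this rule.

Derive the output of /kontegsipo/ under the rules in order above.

kondeksipo

Rule 1 (post-nasal voicing): /t/ is a voiceless stop immediately after the nasal /n/, so it voices to [d]. /kontegsipo/ → kondegsipo.
Rule 2 (regressive voicing assimilation): /g/ precedes the voiceless obstruent /s/, so it devoices to [k] by assimilation. /kondegsipo/ → kondeksipo.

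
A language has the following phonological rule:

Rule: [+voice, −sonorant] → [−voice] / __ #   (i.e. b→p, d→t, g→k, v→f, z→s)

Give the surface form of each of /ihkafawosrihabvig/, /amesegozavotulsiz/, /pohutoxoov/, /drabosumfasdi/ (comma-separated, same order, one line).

ihkafawosrihabvik, amesegozavotulsis, pohutoxoof, drabosumfasdi

/ihkafawosrihabvig/: /g/ is a voiced obstruent in word-final position, so it devoices to [k]. → [ihkafawosrihabvik].
/amesegozavotulsiz/: /z/ is a voiced obstruent in word-final position, so it devoices to [s]. → [amesegozavotulsis].
/pohutoxoov/: /v/ is a voiced obstruent in word-final position, so it devoices to [f]. → [pohutoxoof].
/drabosumfasdi/: the rule's environment is not met; surfaces unchanged as [drabosumfasdi].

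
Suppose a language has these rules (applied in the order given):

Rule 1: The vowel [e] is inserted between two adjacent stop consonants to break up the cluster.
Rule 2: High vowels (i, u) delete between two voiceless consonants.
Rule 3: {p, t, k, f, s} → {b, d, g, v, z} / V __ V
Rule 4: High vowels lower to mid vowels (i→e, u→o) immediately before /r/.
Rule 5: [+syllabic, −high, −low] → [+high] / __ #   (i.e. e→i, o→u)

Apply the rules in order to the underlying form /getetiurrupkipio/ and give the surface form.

gedediorrubekpiu

Rule 1 (stop-cluster e-epenthesis): /p/ and /k/ form a stop–stop cluster, so [e] is inserted between them. /getetiurrupkipio/ → getetiurrupekipio.
Rule 2 (high vowel syncope): /i/ is a high vowel flanked by voiceless consonants /k/ and /p/, so it deletes. /getetiurrupekipio/ → getetiurrupekpio.
Rule 3 (intervocalic voicing): /t/ is a voiceless obstruent between vowels /e/ and /e/, so it voices to [d]. /t/ is a voiceless obstruent between vowels /e/ and /i/, so it voices to [d]. /p/ is a voiceless obstruent between vowels /u/ and /e/, so it voices to [b]. /getetiurrupekpio/ → gedediurrubekpio.
Rule 4 (pre-rhotic lowering): /u/ is a high vowel immediately before /r/, so it lowers to [o]. /gedediurrubekpio/ → gedediorrubekpio.
Rule 5 (final vowel raising): /o/ is a mid vowel in word-final position, so it raises to [u]. /gedediorrubekpio/ → gedediorrubekpiu.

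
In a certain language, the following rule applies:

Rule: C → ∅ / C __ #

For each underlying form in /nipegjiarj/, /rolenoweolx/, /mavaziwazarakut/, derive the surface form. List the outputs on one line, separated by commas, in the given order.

/nipegjiarj/: /j/ is the second consonant of a word-final cluster /rj/, so it deletes. → [nipegjiar].
/rolenoweolx/: /x/ is the second consonant of a word-final cluster /lx/, so it deletes. → [rolenoweol].
/mavaziwazarakut/: the rule's environment is not met; surfaces unchanged as [mavaziwazarakut].

nipegjiar, rolenoweol, mavaziwazarakut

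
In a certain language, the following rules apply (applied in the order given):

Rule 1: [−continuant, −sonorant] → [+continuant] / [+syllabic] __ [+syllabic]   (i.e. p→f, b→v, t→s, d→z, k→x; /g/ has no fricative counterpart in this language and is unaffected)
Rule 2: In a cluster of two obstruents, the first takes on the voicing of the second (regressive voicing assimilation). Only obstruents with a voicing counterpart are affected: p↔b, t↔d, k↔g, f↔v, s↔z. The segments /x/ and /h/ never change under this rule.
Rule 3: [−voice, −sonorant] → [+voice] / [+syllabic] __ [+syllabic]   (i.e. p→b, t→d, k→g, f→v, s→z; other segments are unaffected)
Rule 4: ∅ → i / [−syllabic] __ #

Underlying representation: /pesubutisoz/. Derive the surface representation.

pezuvuzizozi

Rule 1 (intervocalic spirantization): /b/ is a stop between vowels /u/ and /u/, so it spirantizes to the fricative [v]. /t/ is a stop between vowels /u/ and /i/, so it spirantizes to the fricative [s]. /pesubutisoz/ → pesuvusisoz.
Rule 2 (regressive voicing assimilation): no segment meets the environment; /pesuvusisoz/ is unchanged.
Rule 3 (intervocalic voicing): /s/ is a voiceless obstruent between vowels /e/ and /u/, so it voices to [z]. /s/ is a voiceless obstruent between vowels /u/ and /i/, so it voices to [z]. /s/ is a voiceless obstruent between vowels /i/ and /o/, so it voices to [z]. /pesuvusisoz/ → pezuvuzizoz.
Rule 4 (final i-epenthesis): the form ends in the consonant /z/, so [i] is inserted word-finally. /pezuvuzizoz/ → pezuvuzizozi.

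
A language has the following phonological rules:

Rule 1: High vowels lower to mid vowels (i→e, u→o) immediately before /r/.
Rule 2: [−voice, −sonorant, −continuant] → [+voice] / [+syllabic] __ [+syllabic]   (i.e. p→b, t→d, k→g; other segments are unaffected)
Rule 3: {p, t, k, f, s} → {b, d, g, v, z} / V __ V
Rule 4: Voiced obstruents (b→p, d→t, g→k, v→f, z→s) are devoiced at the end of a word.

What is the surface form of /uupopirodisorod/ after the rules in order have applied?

uuboberodizorot

Rule 1 (pre-rhotic lowering): /i/ is a high vowel immediately before /r/, so it lowers to [e]. /uupopirodisorod/ → uupoperodisorod.
Rule 2 (intervocalic voicing): /p/ is a voiceless stop between vowels /u/ and /o/, so it voices to [b]. /p/ is a voiceless stop between vowels /o/ and /e/, so it voices to [b]. /uupoperodisorod/ → uuboberodisorod.
Rule 3 (intervocalic voicing): /s/ is a voiceless obstruent between vowels /i/ and /o/, so it voices to [z]. /uuboberodisorod/ → uuboberodizorod.
Rule 4 (final devoicing): /d/ is a voiced obstruent in word-final position, so it devoices to [t]. /uuboberodizorod/ → uuboberodizorot.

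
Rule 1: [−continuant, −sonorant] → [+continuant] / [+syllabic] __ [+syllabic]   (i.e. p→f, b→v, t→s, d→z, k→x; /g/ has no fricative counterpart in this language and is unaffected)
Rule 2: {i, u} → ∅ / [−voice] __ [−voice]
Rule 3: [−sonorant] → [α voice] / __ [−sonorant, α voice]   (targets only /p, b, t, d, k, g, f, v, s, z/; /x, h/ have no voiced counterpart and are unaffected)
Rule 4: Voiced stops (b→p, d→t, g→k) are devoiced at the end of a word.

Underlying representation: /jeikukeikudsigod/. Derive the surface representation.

Rule 1 (intervocalic spirantization): /k/ is a stop between vowels /i/ and /u/, so it spirantizes to the fricative [x]. /k/ is a stop between vowels /u/ and /e/, so it spirantizes to the fricative [x]. /k/ is a stop between vowels /i/ and /u/, so it spirantizes to the fricative [x]. /jeikukeikudsigod/ → jeixuxeixudsigod.
Rule 2 (high vowel syncope): /u/ is a high vowel flanked by voiceless consonants /x/ and /x/, so it deletes. /jeixuxeixudsigod/ → jeixxeixudsigod.
Rule 3 (regressive voicing assimilation): /d/ precedes the voiceless obstruent /s/, so it devoices to [t] by assimilation. /jeixxeixudsigod/ → jeixxeixutsigod.
Rule 4 (final devoicing): /d/ is a voiced stop in word-final position, so it devoices to [t]. /jeixxeixutsigod/ → jeixxeixutsigot.

jeixxeixutsigot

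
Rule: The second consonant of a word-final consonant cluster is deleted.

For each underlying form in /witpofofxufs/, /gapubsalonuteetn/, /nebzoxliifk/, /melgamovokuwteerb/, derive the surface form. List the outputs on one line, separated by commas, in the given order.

witpofofxuf, gapubsalonuteet, nebzoxliif, melgamovokuwteer

/witpofofxufs/: /s/ is the second consonant of a word-final cluster /fs/, so it deletes. → [witpofofxuf].
/gapubsalonuteetn/: /n/ is the second consonant of a word-final cluster /tn/, so it deletes. → [gapubsalonuteet].
/nebzoxliifk/: /k/ is the second consonant of a word-final cluster /fk/, so it deletes. → [nebzoxliif].
/melgamovokuwteerb/: /b/ is the second consonant of a word-final cluster /rb/, so it deletes. → [melgamovokuwteer].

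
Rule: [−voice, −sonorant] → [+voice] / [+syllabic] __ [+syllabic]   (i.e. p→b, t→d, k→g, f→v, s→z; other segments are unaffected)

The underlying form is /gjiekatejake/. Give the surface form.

gjiegadejage

/k/ is a voiceless obstruent between vowels /e/ and /a/, so it voices to [g].
/t/ is a voiceless obstruent between vowels /a/ and /e/, so it voices to [d].
/k/ is a voiceless obstruent between vowels /a/ and /e/, so it voices to [g].
Surface form: [gjiegadejage].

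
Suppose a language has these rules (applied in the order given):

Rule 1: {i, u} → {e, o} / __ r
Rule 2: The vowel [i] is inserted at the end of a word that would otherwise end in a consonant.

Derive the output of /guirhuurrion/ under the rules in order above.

guerhuorrioni

Rule 1 (pre-rhotic lowering): /i/ is a high vowel immediately before /r/, so it lowers to [e]. /u/ is a high vowel immediately before /r/, so it lowers to [o]. /guirhuurrion/ → guerhuorrion.
Rule 2 (final i-epenthesis): the form ends in the consonant /n/, so [i] is inserted word-finally. /guerhuorrion/ → guerhuorrioni.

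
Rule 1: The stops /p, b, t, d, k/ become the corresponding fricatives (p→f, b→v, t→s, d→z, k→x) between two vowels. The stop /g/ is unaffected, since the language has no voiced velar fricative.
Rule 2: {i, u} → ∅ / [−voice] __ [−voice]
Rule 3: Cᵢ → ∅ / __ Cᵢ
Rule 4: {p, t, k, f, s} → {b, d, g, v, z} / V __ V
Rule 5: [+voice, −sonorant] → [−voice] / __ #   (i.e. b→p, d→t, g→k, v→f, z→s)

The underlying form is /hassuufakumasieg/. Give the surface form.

hazuuvaxumaziek

Rule 1 (intervocalic spirantization): /k/ is a stop between vowels /a/ and /u/, so it spirantizes to the fricative [x]. /hassuufakumasieg/ → hassuufaxumasieg.
Rule 2 (high vowel syncope): no segment meets the environment; /hassuufaxumasieg/ is unchanged.
Rule 3 (degemination): /ss/ is a geminate; the first /s/ deletes. /hassuufaxumasieg/ → hasuufaxumasieg.
Rule 4 (intervocalic voicing): /s/ is a voiceless obstruent between vowels /a/ and /u/, so it voices to [z]. /f/ is a voiceless obstruent between vowels /u/ and /a/, so it voices to [v]. /s/ is a voiceless obstruent between vowels /a/ and /i/, so it voices to [z]. /hasuufaxumasieg/ → hazuuvaxumazieg.
Rule 5 (final devoicing): /g/ is a voiced obstruent in word-final position, so it devoices to [k]. /hazuuvaxumazieg/ → hazuuvaxumaziek.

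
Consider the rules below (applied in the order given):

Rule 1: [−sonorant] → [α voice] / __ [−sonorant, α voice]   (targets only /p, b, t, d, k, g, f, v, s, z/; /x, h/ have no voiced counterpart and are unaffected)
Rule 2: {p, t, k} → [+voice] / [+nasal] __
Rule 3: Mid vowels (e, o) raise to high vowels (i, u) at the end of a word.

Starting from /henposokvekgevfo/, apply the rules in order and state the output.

Rule 1 (regressive voicing assimilation): /k/ precedes the voiced obstruent /v/, so it voices to [g] by assimilation. /k/ precedes the voiced obstruent /g/, so it voices to [g] by assimilation. /v/ precedes the voiceless obstruent /f/, so it devoices to [f] by assimilation. /henposokvekgevfo/ → henposogveggeffo.
Rule 2 (post-nasal voicing): /p/ is a voiceless stop immediately after the nasal /n/, so it voices to [b]. /henposogveggeffo/ → henbosogveggeffo.
Rule 3 (final vowel raising): /o/ is a mid vowel in word-final position, so it raises to [u]. /henbosogveggeffo/ → henbosogveggeffu.

henbosogveggeffu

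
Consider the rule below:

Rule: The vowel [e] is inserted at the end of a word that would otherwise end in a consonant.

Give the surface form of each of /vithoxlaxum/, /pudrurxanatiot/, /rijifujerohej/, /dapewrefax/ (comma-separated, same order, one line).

vithoxlaxume, pudrurxanatiote, rijifujeroheje, dapewrefaxe

/vithoxlaxum/: the form ends in the consonant /m/, so [e] is inserted word-finally. → [vithoxlaxume].
/pudrurxanatiot/: the form ends in the consonant /t/, so [e] is inserted word-finally. → [pudrurxanatiote].
/rijifujerohej/: the form ends in the consonant /j/, so [e] is inserted word-finally. → [rijifujeroheje].
/dapewrefax/: the form ends in the consonant /x/, so [e] is inserted word-finally. → [dapewrefaxe].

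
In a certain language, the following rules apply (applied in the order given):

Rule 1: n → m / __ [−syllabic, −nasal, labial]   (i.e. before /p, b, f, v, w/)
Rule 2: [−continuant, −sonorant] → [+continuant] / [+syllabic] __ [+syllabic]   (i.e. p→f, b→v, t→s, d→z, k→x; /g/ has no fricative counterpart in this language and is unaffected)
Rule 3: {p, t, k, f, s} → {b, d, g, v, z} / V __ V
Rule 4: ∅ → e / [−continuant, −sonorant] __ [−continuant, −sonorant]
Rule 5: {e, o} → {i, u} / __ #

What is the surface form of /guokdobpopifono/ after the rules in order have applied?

Rule 1 (nasal place assimilation): no segment meets the environment; /guokdobpopifono/ is unchanged.
Rule 2 (intervocalic spirantization): /p/ is a stop between vowels /o/ and /i/, so it spirantizes to the fricative [f]. /guokdobpopifono/ → guokdobpofifono.
Rule 3 (intervocalic voicing): /f/ is a voiceless obstruent between vowels /o/ and /i/, so it voices to [v]. /f/ is a voiceless obstruent between vowels /i/ and /o/, so it voices to [v]. /guokdobpofifono/ → guokdobpovivono.
Rule 4 (stop-cluster e-epenthesis): /k/ and /d/ form a stop–stop cluster, so [e] is inserted between them. /b/ and /p/ form a stop–stop cluster, so [e] is inserted between them. /guokdobpovivono/ → guokedobepovivono.
Rule 5 (final vowel raising): /o/ is a mid vowel in word-final position, so it raises to [u]. /guokedobepovivono/ → guokedobepovivonu.

guokedobepovivonu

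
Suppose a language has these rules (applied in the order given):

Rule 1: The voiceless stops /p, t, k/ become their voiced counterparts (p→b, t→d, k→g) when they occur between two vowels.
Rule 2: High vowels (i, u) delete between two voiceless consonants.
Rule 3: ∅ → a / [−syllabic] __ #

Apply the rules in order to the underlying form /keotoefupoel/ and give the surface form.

keodoefuboela

Rule 1 (intervocalic voicing): /t/ is a voiceless stop between vowels /o/ and /o/, so it voices to [d]. /p/ is a voiceless stop between vowels /u/ and /o/, so it voices to [b]. /keotoefupoel/ → keodoefuboel.
Rule 2 (high vowel syncope): no segment meets the environment; /keodoefuboel/ is unchanged.
Rule 3 (final a-epenthesis): the form ends in the consonant /l/, so [a] is inserted word-finally. /keodoefuboel/ → keodoefuboela.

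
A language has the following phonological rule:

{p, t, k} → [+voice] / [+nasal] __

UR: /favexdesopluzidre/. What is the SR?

No segment of /favexdesopluzidre/ meets the structural description of the rule, so the form surfaces unchanged.

favexdesopluzidre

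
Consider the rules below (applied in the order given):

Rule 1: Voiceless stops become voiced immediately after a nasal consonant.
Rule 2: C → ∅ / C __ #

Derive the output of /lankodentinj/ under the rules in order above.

Rule 1 (post-nasal voicing): /k/ is a voiceless stop immediately after the nasal /n/, so it voices to [g]. /t/ is a voiceless stop immediately after the nasal /n/, so it voices to [d]. /lankodentinj/ → langodendinj.
Rule 2 (final cluster simplification): /j/ is the second consonant of a word-final cluster /nj/, so it deletes. /langodendinj/ → langodendin.

langodendin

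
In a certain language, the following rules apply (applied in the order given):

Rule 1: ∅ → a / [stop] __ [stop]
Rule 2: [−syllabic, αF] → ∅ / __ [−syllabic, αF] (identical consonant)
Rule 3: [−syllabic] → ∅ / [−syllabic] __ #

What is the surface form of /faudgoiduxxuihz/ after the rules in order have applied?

faudagoiduxuih

Rule 1 (stop-cluster a-epenthesis): /d/ and /g/ form a stop–stop cluster, so [a] is inserted between them. /faudgoiduxxuihz/ → faudagoiduxxuihz.
Rule 2 (degemination): /xx/ is a geminate; the first /x/ deletes. /faudagoiduxxuihz/ → faudagoiduxuihz.
Rule 3 (final cluster simplification): /z/ is the second consonant of a word-final cluster /hz/, so it deletes. /faudagoiduxuihz/ → faudagoiduxuih.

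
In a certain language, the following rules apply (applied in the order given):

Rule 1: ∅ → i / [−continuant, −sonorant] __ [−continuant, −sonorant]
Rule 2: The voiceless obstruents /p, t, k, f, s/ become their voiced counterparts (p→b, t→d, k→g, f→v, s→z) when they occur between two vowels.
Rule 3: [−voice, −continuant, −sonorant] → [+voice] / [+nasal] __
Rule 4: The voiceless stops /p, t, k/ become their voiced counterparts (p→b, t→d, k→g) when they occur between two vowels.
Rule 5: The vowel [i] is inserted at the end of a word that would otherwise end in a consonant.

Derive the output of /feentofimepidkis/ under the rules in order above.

feendovimebidigisi

Rule 1 (stop-cluster i-epenthesis): /d/ and /k/ form a stop–stop cluster, so [i] is inserted between them. /feentofimepidkis/ → feentofimepidikis.
Rule 2 (intervocalic voicing): /f/ is a voiceless obstruent between vowels /o/ and /i/, so it voices to [v]. /p/ is a voiceless obstruent between vowels /e/ and /i/, so it voices to [b]. /k/ is a voiceless obstruent between vowels /i/ and /i/, so it voices to [g]. /feentofimepidikis/ → feentovimebidigis.
Rule 3 (post-nasal voicing): /t/ is a voiceless stop immediately after the nasal /n/, so it voices to [d]. /feentovimebidigis/ → feendovimebidigis.
Rule 4 (intervocalic voicing): no segment meets the environment; /feendovimebidigis/ is unchanged.
Rule 5 (final i-epenthesis): the form ends in the consonant /s/, so [i] is inserted word-finally. /feendovimebidigis/ → feendovimebidigisi.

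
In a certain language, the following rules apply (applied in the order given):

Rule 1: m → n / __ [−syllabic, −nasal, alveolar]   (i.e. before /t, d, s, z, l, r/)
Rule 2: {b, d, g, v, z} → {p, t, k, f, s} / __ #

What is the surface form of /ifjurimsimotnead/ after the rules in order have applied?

ifjurinsimotneat

Rule 1 (nasal place assimilation): /m/ precedes the alveolar consonant /s/, so it assimilates in place to [n]. /ifjurimsimotnead/ → ifjurinsimotnead.
Rule 2 (final devoicing): /d/ is a voiced obstruent in word-final position, so it devoices to [t]. /ifjurinsimotnead/ → ifjurinsimotneat.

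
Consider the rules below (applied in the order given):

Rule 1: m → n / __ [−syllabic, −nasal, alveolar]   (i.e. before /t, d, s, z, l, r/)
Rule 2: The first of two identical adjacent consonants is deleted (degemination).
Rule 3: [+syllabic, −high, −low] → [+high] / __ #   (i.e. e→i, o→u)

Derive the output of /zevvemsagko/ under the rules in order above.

zevensagku

Rule 1 (nasal place assimilation): /m/ precedes the alveolar consonant /s/, so it assimilates in place to [n]. /zevvemsagko/ → zevvensagko.
Rule 2 (degemination): /vv/ is a geminate; the first /v/ deletes. /zevvensagko/ → zevensagko.
Rule 3 (final vowel raising): /o/ is a mid vowel in word-final position, so it raises to [u]. /zevensagko/ → zevensagku.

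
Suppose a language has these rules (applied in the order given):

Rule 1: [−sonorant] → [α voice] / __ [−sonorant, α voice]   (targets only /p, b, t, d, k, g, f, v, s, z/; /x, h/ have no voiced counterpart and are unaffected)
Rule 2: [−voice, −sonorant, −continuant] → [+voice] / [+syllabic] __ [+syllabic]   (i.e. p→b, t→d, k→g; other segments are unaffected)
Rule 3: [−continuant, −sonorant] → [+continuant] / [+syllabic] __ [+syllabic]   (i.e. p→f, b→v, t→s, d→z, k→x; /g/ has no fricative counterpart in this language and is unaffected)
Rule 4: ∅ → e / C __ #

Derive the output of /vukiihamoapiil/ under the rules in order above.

vugiihamoaviile

Rule 1 (regressive voicing assimilation): no segment meets the environment; /vukiihamoapiil/ is unchanged.
Rule 2 (intervocalic voicing): /k/ is a voiceless stop between vowels /u/ and /i/, so it voices to [g]. /p/ is a voiceless stop between vowels /a/ and /i/, so it voices to [b]. /vukiihamoapiil/ → vugiihamoabiil.
Rule 3 (intervocalic spirantization): /b/ is a stop between vowels /a/ and /i/, so it spirantizes to the fricative [v]. /vugiihamoabiil/ → vugiihamoaviil.
Rule 4 (final e-epenthesis): the form ends in the consonant /l/, so [e] is inserted word-finally. /vugiihamoaviil/ → vugiihamoaviile.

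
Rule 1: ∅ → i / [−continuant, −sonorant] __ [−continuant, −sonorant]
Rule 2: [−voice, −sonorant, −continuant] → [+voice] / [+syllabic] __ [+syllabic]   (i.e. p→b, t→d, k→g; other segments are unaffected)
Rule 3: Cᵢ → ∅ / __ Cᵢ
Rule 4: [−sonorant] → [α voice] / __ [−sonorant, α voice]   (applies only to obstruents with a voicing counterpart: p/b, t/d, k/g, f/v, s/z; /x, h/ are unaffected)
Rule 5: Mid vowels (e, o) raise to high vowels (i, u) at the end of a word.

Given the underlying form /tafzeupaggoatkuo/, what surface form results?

tavzeubagigoadiguu

Rule 1 (stop-cluster i-epenthesis): /g/ and /g/ form a stop–stop cluster, so [i] is inserted between them. /t/ and /k/ form a stop–stop cluster, so [i] is inserted between them. /tafzeupaggoatkuo/ → tafzeupagigoatikuo.
Rule 2 (intervocalic voicing): /p/ is a voiceless stop between vowels /u/ and /a/, so it voices to [b]. /t/ is a voiceless stop between vowels /a/ and /i/, so it voices to [d]. /k/ is a voiceless stop between vowels /i/ and /u/, so it voices to [g]. /tafzeupagigoatikuo/ → tafzeubagigoadiguo.
Rule 3 (degemination): no segment meets the environment; /tafzeubagigoadiguo/ is unchanged.
Rule 4 (regressive voicing assimilation): /f/ precedes the voiced obstruent /z/, so it voices to [v] by assimilation. /tafzeubagigoadiguo/ → tavzeubagigoadiguo.
Rule 5 (final vowel raising): /o/ is a mid vowel in word-final position, so it raises to [u]. /tavzeubagigoadiguo/ → tavzeubagigoadiguu.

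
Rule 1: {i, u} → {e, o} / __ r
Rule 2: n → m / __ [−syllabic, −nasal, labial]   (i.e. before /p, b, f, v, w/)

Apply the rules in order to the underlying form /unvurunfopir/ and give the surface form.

umvorumfoper

Rule 1 (pre-rhotic lowering): /u/ is a high vowel immediately before /r/, so it lowers to [o]. /i/ is a high vowel immediately before /r/, so it lowers to [e]. /unvurunfopir/ → unvorunfoper.
Rule 2 (nasal place assimilation): /n/ precedes the labial consonant /v/, so it assimilates in place to [m]. /n/ precedes the labial consonant /f/, so it assimilates in place to [m]. /unvorunfoper/ → umvorumfoper.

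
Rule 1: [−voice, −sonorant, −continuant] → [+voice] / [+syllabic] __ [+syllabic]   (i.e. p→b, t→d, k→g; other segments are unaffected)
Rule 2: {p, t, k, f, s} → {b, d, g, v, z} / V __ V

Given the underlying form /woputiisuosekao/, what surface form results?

wobudiizuozegao

Rule 1 (intervocalic voicing): /p/ is a voiceless stop between vowels /o/ and /u/, so it voices to [b]. /t/ is a voiceless stop between vowels /u/ and /i/, so it voices to [d]. /k/ is a voiceless stop between vowels /e/ and /a/, so it voices to [g]. /woputiisuosekao/ → wobudiisuosegao.
Rule 2 (intervocalic voicing): /s/ is a voiceless obstruent between vowels /i/ and /u/, so it voices to [z]. /s/ is a voiceless obstruent between vowels /o/ and /e/, so it voices to [z]. /wobudiisuosegao/ → wobudiizuozegao.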